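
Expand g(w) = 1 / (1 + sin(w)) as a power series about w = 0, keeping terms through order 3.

Use the geometric series for the reciprocal, then substitute.
g(0) = 1
g′(0) = -1
g′′(0) = 2
g′′′(0) = -5

-5*w^3/6 + w^2 - w + 1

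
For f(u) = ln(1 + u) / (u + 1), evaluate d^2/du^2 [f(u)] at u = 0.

-3

Use 1/(1 - r) = Σ r^k on the denominator, then take the Cauchy product.
From the series, [u^2] f = -3/2; multiply by 2! = 2 to get -3.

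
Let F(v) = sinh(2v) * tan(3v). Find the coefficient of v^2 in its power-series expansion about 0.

Write out both Maclaurin series and multiply, keeping only the needed powers.
F(0) = 0
F′(0) = 0
F′′(0) = 12
Then c_k = F^(k)(0)/k! gives each Taylor coefficient.

6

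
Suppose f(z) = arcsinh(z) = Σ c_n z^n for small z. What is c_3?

-1/6

f(0) = 0
f′(0) = 1
f′′(0) = 0
f′′′(0) = -1
So c_3 = f′′′(0)/3! = -1/6.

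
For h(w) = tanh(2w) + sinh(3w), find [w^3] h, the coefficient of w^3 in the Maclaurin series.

11/6

Add the two expansions coefficient-wise.
h(0) = 0
h′(0) = 5
h′′(0) = 0
h′′′(0) = 11
So c_3 = h′′′(0)/3! = 11/6.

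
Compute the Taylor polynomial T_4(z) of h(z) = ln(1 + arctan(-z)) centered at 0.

Plug the Maclaurin series of the inner function into that of the outer and collect terms.
h(0) = 0
h′(0) = -1
h′′(0) = -1
h′′′(0) = 0
h^(4)(0) = 2

z^4/12 - z^2/2 - z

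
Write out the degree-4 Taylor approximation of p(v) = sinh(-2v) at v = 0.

Use the known series and substitute for the argument.

-4*v^3/3 - 2*v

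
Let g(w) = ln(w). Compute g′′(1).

From the series, [(w - 1)^2] g = -1/2; multiply by 2! = 2 to get -1.

-1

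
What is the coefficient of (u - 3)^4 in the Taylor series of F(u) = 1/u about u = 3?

1/243

Compute the successive derivatives at the expansion point and divide by k!.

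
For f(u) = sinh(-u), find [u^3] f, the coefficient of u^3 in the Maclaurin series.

Use the known series and substitute for the argument.
[u^0] = 0;  [u^1] = -1;  [u^2] = 0;  [u^3] = -1/6.
So c_3 = f′′′(0)/3! = -1/6.

-1/6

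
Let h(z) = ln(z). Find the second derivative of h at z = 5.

Compute the successive derivatives at the expansion point and divide by k!.
From the series, [(z - 5)^2] h = -1/50; multiply by 2! = 2 to get -1/25.

-1/25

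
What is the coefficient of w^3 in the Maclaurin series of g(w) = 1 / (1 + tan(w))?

-4/3

Use the geometric series for the reciprocal, then substitute.
g(0) = 1
g′(0) = -1
g′′(0) = 2
g′′′(0) = -8
So c_3 = g′′′(0)/3! = -4/3.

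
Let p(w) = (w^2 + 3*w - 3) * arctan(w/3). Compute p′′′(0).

Multiply each power in the prefactor through the base expansion.
From the series, [w^3] p = 10/27; multiply by 3! = 6 to get 20/9.

20/9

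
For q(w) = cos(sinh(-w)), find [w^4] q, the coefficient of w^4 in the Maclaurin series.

-1/8

Plug the Maclaurin series of the inner function into that of the outer and collect terms.
So c_4 = q^(4)(0)/4! = -1/8.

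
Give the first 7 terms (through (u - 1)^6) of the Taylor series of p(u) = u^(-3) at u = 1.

p(1) = 1
p′(1) = -3
p′′(1) = 12
p′′′(1) = -60
p^(4)(1) = 360
p^(5)(1) = -2520
p^(6)(1) = 20160
Dividing each by k! gives the coefficients c_0, ..., c_6.

28*(u - 1)^6 - 21*(u - 1)^5 + 15*(u - 1)^4 - 10*(u - 1)^3 + 6*(u - 1)^2 - 3*(u - 1) + 1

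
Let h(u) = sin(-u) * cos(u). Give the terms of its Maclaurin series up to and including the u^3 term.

2*u^3/3 - u

Multiply the two series term by term and collect like powers.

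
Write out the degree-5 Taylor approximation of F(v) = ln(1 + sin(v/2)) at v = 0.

v^5/768 - v^4/192 + v^3/48 - v^2/8 + v/2

Plug the Maclaurin series of the inner function into that of the outer and collect terms.
F(0) = 0
F′(0) = 1/2
F′′(0) = -1/4
F′′′(0) = 1/8
F^(4)(0) = -1/8
F^(5)(0) = 5/32
The Taylor polynomial is Σ F^(k)(0)/k! · v^k.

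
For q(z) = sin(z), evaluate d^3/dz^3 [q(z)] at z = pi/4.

-sqrt(2)/2

Apply the Taylor formula c_k = f^(k)(a)/k!.
The coefficient of (z - pi/4)^3 in the expansion is -sqrt(2)/12, so q′′′(pi/4) = 3! * (-sqrt(2)/12) = -sqrt(2)/2.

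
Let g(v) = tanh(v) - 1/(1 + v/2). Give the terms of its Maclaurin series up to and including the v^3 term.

Add the two expansions coefficient-wise.
g(0) = -1
g′(0) = 3/2
g′′(0) = -1/2
g′′′(0) = -5/4

-5*v^3/24 - v^2/4 + 3*v/2 - 1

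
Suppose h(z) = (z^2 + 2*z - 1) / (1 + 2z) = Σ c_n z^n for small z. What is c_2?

Shift and add copies of the series according to the polynomial's terms.
h(0) = -1
h′(0) = 4
h′′(0) = -14
The Taylor polynomial is Σ h^(k)(0)/k! · z^k.

-7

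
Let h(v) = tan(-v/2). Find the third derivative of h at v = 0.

-1/4

From the series, [v^3] h = -1/24; multiply by 3! = 6 to get -1/4.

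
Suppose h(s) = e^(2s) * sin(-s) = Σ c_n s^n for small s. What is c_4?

Expand each factor separately, then convolve coefficients.
h(0) = 0
h′(0) = -1
h′′(0) = -4
h′′′(0) = -11
h^(4)(0) = -24
The Taylor polynomial is Σ h^(k)(0)/k! · s^k.

-1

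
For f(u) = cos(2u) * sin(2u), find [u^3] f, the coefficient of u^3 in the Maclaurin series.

Take the Cauchy product of the two expansions.
f(0) = 0
f′(0) = 2
f′′(0) = 0
f′′′(0) = -32

-16/3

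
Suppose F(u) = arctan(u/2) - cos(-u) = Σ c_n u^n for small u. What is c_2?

1/2

Add the two expansions coefficient-wise.
[u^0] = -1;  [u^1] = 1/2;  [u^2] = 1/2.
So c_2 = F′′(0)/2! = 1/2.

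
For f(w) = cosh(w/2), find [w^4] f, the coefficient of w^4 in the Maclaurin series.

1/384

f(0) = 1
f′(0) = 0
f′′(0) = 1/4
f′′′(0) = 0
f^(4)(0) = 1/16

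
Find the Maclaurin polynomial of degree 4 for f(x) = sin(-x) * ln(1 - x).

Write out both Maclaurin series and multiply, keeping only the needed powers.
[x^0] = 0;  [x^1] = 0;  [x^2] = 1;  [x^3] = 1/2;  [x^4] = 1/6.

x^4/6 + x^3/2 + x^2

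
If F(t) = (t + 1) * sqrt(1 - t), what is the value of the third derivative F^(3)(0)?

-9/8

Multiply each power in the prefactor through the base expansion.
From the series, [t^3] F = -3/16; multiply by 3! = 6 to get -9/8.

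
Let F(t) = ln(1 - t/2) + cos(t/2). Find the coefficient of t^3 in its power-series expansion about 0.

Combine the two series term by term.

-1/24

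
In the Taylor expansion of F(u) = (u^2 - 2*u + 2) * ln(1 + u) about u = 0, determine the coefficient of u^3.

Distribute the polynomial across the series and collect like powers.
So c_3 = F′′′(0)/3! = 8/3.

8/3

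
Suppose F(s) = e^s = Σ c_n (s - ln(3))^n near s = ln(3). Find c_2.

Apply the Taylor formula c_k = f^(k)(a)/k!.

3/2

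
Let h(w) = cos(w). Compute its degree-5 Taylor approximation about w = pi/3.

-sqrt(3)*(w - pi/3)^5/240 + (w - pi/3)^4/48 + sqrt(3)*(w - pi/3)^3/12 - (w - pi/3)^2/4 - sqrt(3)*(w - pi/3)/2 + 1/2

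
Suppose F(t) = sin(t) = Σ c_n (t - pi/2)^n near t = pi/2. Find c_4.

1/24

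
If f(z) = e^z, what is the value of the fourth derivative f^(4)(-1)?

e^(-1)

The coefficient of (z + 1)^4 in the expansion is e^(-1)/24, so f^(4)(-1) = 4! * (e^(-1)/24) = e^(-1).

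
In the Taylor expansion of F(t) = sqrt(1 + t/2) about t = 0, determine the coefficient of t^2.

-1/32

F(0) = 1
F′(0) = 1/4
F′′(0) = -1/16
So c_2 = F′′(0)/2! = -1/32.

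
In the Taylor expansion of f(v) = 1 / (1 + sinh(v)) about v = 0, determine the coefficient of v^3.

-7/6

Write 1/(1+u) = 1 - u + u^2 - u^3 + ... and substitute the series for u.
f(0) = 1
f′(0) = -1
f′′(0) = 2
f′′′(0) = -7
So c_3 = f′′′(0)/3! = -7/6.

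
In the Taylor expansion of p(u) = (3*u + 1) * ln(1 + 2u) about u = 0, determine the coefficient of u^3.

-10/3

Multiply each power in the prefactor through the base expansion.
[u^0] = 0;  [u^1] = 2;  [u^2] = 4;  [u^3] = -10/3.
So c_3 = p′′′(0)/3! = -10/3.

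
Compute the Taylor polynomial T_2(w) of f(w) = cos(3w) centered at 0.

1 - 9*w^2/2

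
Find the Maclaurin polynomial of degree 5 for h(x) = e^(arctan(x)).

Compose series: expand the inner function first, then feed it into the outer expansion.

x^5/24 - 7*x^4/24 - x^3/6 + x^2/2 + x + 1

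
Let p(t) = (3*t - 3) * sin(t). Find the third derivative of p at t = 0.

3

Distribute the polynomial across the series and collect like powers.
The coefficient of t^3 in the expansion is 1/2, so p′′′(0) = 3! * (1/2) = 3.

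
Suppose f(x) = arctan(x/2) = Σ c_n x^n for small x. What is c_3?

-1/24

Use the known series and substitute for the argument.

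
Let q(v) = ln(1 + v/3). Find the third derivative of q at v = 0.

Compute the successive derivatives at the expansion point and divide by k!.
The coefficient of v^3 in the expansion is 1/81, so q′′′(0) = 3! * (1/81) = 2/27.

2/27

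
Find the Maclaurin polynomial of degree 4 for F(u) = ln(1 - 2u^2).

[u^0] = 0;  [u^1] = 0;  [u^2] = -2;  [u^3] = 0;  [u^4] = -2.

-2*u^4 - 2*u^2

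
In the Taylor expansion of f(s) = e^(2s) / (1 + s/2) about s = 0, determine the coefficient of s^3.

Multiply the two series term by term and collect like powers.
[s^0] = 1;  [s^1] = 3/2;  [s^2] = 5/4;  [s^3] = 17/24.

17/24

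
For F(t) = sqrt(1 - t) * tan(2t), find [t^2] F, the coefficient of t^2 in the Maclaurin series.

-1

Multiply the two series term by term and collect like powers.
F(0) = 0
F′(0) = 2
F′′(0) = -2
So c_2 = F′′(0)/2! = -1.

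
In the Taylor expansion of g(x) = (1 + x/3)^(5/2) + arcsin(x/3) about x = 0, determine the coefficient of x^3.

23/1296

Expand each term separately and add.
g(0) = 1
g′(0) = 7/6
g′′(0) = 5/12
g′′′(0) = 23/216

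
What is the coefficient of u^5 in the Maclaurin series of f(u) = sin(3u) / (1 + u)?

Take the Cauchy product of the two expansions.
f(0) = 0
f′(0) = 3
f′′(0) = -6
f′′′(0) = -9
f^(4)(0) = 36
f^(5)(0) = 63
Then c_k = f^(k)(0)/k! gives each Taylor coefficient.

21/40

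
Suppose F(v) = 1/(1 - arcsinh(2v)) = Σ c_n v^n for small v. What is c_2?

Plug the Maclaurin series of the inner function into that of the outer and collect terms.
[v^0] = 1;  [v^1] = 2;  [v^2] = 4.

4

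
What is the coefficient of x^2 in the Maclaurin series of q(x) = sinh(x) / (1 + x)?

-1

Multiply the two series term by term and collect like powers.
q(0) = 0
q′(0) = 1
q′′(0) = -2
So c_2 = q′′(0)/2! = -1.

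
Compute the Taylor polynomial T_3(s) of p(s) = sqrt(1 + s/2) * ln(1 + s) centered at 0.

Expand each factor separately, then convolve coefficients.
p(0) = 0
p′(0) = 1
p′′(0) = -1/2
p′′′(0) = 17/16

17*s^3/96 - s^2/4 + s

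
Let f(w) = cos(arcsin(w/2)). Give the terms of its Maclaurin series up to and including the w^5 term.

Compose series: expand the inner function first, then feed it into the outer expansion.
[w^0] = 1;  [w^1] = 0;  [w^2] = -1/8;  [w^3] = 0;  [w^4] = -1/128;  [w^5] = 0.

-w^4/128 - w^2/8 + 1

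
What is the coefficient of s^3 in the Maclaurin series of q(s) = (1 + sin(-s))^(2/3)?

Substitute the inner expansion into the outer series and collect powers.
q(0) = 1
q′(0) = -2/3
q′′(0) = -2/9
q′′′(0) = 10/27

5/81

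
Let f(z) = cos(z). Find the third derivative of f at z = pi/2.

1

The coefficient of (z - pi/2)^3 in the expansion is 1/6, so f′′′(pi/2) = 3! * (1/6) = 1.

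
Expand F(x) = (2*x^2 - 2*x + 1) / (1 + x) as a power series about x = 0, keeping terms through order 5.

Shift and add copies of the series according to the polynomial's terms.

-5*x^5 + 5*x^4 - 5*x^3 + 5*x^2 - 3*x + 1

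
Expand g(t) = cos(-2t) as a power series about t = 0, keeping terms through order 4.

Differentiate repeatedly and evaluate at the center.

2*t^4/3 - 2*t^2 + 1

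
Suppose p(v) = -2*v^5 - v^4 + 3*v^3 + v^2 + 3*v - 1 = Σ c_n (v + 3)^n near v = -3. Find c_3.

-165

Use the known series and substitute for the argument.
So c_3 = p′′′(-3)/3! = -165.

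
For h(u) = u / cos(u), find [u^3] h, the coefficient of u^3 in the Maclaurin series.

1/2

Invert the denominator's series and multiply.
h(0) = 0
h′(0) = 1
h′′(0) = 0
h′′′(0) = 3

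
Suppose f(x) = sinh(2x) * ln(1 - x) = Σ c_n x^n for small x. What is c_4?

Take the Cauchy product of the two expansions.
So c_4 = f^(4)(0)/4! = -2.

-2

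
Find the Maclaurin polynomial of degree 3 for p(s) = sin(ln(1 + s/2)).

Plug the Maclaurin series of the inner function into that of the outer and collect terms.
p(0) = 0
p′(0) = 1/2
p′′(0) = -1/4
p′′′(0) = 1/8
Then c_k = p^(k)(0)/k! gives each Taylor coefficient.

s^3/48 - s^2/8 + s/2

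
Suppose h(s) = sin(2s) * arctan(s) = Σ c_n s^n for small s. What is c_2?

2

Expand each factor separately, then convolve coefficients.
So c_2 = h′′(0)/2! = 2.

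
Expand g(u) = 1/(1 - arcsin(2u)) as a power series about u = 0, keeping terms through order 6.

Compose series: expand the inner function first, then feed it into the outer expansion.
g(0) = 1
g′(0) = 2
g′′(0) = 8
g′′′(0) = 56
g^(4)(0) = 512
g^(5)(0) = 6048
g^(6)(0) = 84992

5312*u^6/45 + 252*u^5/5 + 64*u^4/3 + 28*u^3/3 + 4*u^2 + 2*u + 1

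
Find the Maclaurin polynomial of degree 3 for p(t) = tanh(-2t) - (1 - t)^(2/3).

Combine the two series term by term.

220*t^3/81 + t^2/9 - 4*t/3 - 1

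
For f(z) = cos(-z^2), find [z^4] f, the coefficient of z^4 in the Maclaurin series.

c_4 = f^(4)(0)/4! = -1/2.

-1/2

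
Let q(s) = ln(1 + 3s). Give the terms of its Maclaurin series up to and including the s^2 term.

-9*s^2/2 + 3*s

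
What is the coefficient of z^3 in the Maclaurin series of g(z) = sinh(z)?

Differentiate repeatedly and evaluate at the center.
[z^0] = 0;  [z^1] = 1;  [z^2] = 0;  [z^3] = 1/6.

1/6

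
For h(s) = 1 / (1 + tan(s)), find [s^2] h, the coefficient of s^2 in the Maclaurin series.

Expand as Σ (-1)^k u^k with u equal to the inner function's series.
[s^0] = 1;  [s^1] = -1;  [s^2] = 1.
So c_2 = h′′(0)/2! = 1.

1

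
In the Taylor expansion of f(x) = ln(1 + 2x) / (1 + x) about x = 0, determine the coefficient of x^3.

Take the Cauchy product of the two expansions.
f(0) = 0
f′(0) = 2
f′′(0) = -8
f′′′(0) = 40
So c_3 = f′′′(0)/3! = 20/3.

20/3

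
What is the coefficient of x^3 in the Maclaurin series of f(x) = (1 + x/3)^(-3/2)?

Use the known series and substitute for the argument.
f(0) = 1
f′(0) = -1/2
f′′(0) = 5/12
f′′′(0) = -35/72
So c_3 = f′′′(0)/3! = -35/432.

-35/432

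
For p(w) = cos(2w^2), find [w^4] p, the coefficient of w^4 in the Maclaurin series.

Differentiate repeatedly and evaluate at the center.
p(0) = 1
p′(0) = 0
p′′(0) = 0
p′′′(0) = 0
p^(4)(0) = -48
Dividing each by k! gives the coefficients c_0, ..., c_4.

-2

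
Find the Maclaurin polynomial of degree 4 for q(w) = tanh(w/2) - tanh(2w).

Add the two expansions coefficient-wise.
[w^0] = 0;  [w^1] = -3/2;  [w^2] = 0;  [w^3] = 21/8;  [w^4] = 0.

21*w^3/8 - 3*w/2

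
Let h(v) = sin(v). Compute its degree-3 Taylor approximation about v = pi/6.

-sqrt(3)*(v - pi/6)^3/12 - (v - pi/6)^2/4 + sqrt(3)*(v - pi/6)/2 + 1/2

[(v - pi/6)^0] = 1/2;  [(v - pi/6)^1] = sqrt(3)/2;  [(v - pi/6)^2] = -1/4;  [(v - pi/6)^3] = -sqrt(3)/12.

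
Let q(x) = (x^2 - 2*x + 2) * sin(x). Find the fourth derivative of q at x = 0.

8

Multiply each power in the prefactor through the base expansion.
From the series, [x^4] q = 1/3; multiply by 4! = 24 to get 8.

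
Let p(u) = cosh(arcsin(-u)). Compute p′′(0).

1

Plug the Maclaurin series of the inner function into that of the outer and collect terms.
From the series, [u^2] p = 1/2; multiply by 2! = 2 to get 1.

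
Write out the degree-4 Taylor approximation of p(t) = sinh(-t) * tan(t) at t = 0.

-t^4/2 - t^2

Take the Cauchy product of the two expansions.
[t^0] = 0;  [t^1] = 0;  [t^2] = -1;  [t^3] = 0;  [t^4] = -1/2.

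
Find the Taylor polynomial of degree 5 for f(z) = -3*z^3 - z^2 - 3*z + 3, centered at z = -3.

-3*(z + 3)^3 + 26*(z + 3)^2 - 78*(z + 3) + 84

[(z + 3)^0] = 84;  [(z + 3)^1] = -78;  [(z + 3)^2] = 26;  [(z + 3)^3] = -3;  [(z + 3)^4] = 0;  [(z + 3)^5] = 0.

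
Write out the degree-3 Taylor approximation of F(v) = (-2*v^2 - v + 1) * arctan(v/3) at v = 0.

Multiply each power in the prefactor through the base expansion.
F(0) = 0
F′(0) = 1/3
F′′(0) = -2/3
F′′′(0) = -110/27
Then c_k = F^(k)(0)/k! gives each Taylor coefficient.

-55*v^3/81 - v^2/3 + v/3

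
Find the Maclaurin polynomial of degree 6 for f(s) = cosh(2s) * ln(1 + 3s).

-165*s^6 + 343*s^5/5 - 117*s^4/4 + 15*s^3 - 9*s^2/2 + 3*s

Multiply the two series term by term and collect like powers.
f(0) = 0
f′(0) = 3
f′′(0) = -9
f′′′(0) = 90
f^(4)(0) = -702
f^(5)(0) = 8232
f^(6)(0) = -118800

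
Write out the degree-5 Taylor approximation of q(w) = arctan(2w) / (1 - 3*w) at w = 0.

Expand 1/(denominator) as a geometric series and multiply by the numerator's series.
q(0) = 0
q′(0) = 2
q′′(0) = 12
q′′′(0) = 92
q^(4)(0) = 1104
q^(5)(0) = 17328
Then c_k = q^(k)(0)/k! gives each Taylor coefficient.

722*w^5/5 + 46*w^4 + 46*w^3/3 + 6*w^2 + 2*w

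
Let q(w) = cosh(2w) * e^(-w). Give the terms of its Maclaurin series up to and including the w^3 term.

-13*w^3/6 + 5*w^2/2 - w + 1

Write out both Maclaurin series and multiply, keeping only the needed powers.
q(0) = 1
q′(0) = -1
q′′(0) = 5
q′′′(0) = -13
Then c_k = q^(k)(0)/k! gives each Taylor coefficient.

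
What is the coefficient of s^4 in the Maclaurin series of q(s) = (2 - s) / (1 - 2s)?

Shift and add copies of the series according to the polynomial's terms.
q(0) = 2
q′(0) = 3
q′′(0) = 12
q′′′(0) = 72
q^(4)(0) = 576
Dividing each by k! gives the coefficients c_0, ..., c_4.

24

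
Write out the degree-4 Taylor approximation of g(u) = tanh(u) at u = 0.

-u^3/3 + u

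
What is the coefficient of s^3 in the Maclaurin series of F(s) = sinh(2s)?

4/3

F(0) = 0
F′(0) = 2
F′′(0) = 0
F′′′(0) = 8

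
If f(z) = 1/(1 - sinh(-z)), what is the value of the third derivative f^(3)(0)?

Plug the Maclaurin series of the inner function into that of the outer and collect terms.
From the series, [z^3] f = -7/6; multiply by 3! = 6 to get -7.

-7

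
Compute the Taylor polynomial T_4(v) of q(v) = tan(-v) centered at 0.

Differentiate repeatedly and evaluate at the center.
[v^0] = 0;  [v^1] = -1;  [v^2] = 0;  [v^3] = -1/3;  [v^4] = 0.

-v^3/3 - v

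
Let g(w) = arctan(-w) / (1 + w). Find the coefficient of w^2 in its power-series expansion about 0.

Multiply the two series term by term and collect like powers.
g(0) = 0
g′(0) = -1
g′′(0) = 2
Dividing each by k! gives the coefficients c_0, ..., c_2.

1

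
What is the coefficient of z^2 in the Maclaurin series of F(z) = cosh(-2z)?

2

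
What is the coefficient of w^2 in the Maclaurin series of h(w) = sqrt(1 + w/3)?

-1/72

Apply the Taylor formula c_k = f^(k)(a)/k!.
h(0) = 1
h′(0) = 1/6
h′′(0) = -1/36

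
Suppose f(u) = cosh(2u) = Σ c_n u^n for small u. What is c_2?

Apply the Taylor formula c_k = f^(k)(a)/k!.
f(0) = 1
f′(0) = 0
f′′(0) = 4

2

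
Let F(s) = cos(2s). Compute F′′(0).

The coefficient of s^2 in the expansion is -2, so F′′(0) = 2! * (-2) = -4.

-4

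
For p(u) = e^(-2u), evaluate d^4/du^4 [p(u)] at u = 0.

16

From the series, [u^4] p = 2/3; multiply by 4! = 24 to get 16.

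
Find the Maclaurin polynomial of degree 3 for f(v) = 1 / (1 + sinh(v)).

Write 1/(1+u) = 1 - u + u^2 - u^3 + ... and substitute the series for u.
[v^0] = 1;  [v^1] = -1;  [v^2] = 1;  [v^3] = -7/6.

-7*v^3/6 + v^2 - v + 1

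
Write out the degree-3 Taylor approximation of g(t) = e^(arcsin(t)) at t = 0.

Plug the Maclaurin series of the inner function into that of the outer and collect terms.

t^3/3 + t^2/2 + t + 1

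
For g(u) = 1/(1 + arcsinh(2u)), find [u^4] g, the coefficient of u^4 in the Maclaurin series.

Compose series: expand the inner function first, then feed it into the outer expansion.
g(0) = 1
g′(0) = -2
g′′(0) = 8
g′′′(0) = -40
g^(4)(0) = 256

32/3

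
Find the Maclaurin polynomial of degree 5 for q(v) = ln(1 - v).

Apply the Taylor formula c_k = f^(k)(a)/k!.

-v^5/5 - v^4/4 - v^3/3 - v^2/2 - v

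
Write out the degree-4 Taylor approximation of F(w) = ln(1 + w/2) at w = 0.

-w^4/64 + w^3/24 - w^2/8 + w/2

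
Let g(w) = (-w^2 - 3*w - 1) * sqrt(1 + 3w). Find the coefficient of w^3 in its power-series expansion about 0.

Distribute the polynomial across the series and collect like powers.
g(0) = -1
g′(0) = -9/2
g′′(0) = -35/4
g′′′(0) = 9/8
So c_3 = g′′′(0)/3! = 3/16.

3/16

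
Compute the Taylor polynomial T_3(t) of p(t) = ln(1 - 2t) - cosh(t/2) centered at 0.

Add the two expansions coefficient-wise.
p(0) = -1
p′(0) = -2
p′′(0) = -17/4
p′′′(0) = -16
Then c_k = p^(k)(0)/k! gives each Taylor coefficient.

-8*t^3/3 - 17*t^2/8 - 2*t - 1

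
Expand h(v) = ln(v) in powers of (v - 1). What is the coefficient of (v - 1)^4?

h(1) = 0
h′(1) = 1
h′′(1) = -1
h′′′(1) = 2
h^(4)(1) = -6

-1/4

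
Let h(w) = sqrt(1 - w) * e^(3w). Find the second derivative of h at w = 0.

23/4

Write out both Maclaurin series and multiply, keeping only the needed powers.
The coefficient of w^2 in the expansion is 23/8, so h′′(0) = 2! * (23/8) = 23/4.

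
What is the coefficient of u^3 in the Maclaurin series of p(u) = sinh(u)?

1/6

Use the known series and substitute for the argument.
p(0) = 0
p′(0) = 1
p′′(0) = 0
p′′′(0) = 1
So c_3 = p′′′(0)/3! = 1/6.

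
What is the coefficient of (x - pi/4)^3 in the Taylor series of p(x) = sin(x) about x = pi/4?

-sqrt(2)/12

p(pi/4) = sqrt(2)/2
p′(pi/4) = sqrt(2)/2
p′′(pi/4) = -sqrt(2)/2
p′′′(pi/4) = -sqrt(2)/2
So c_3 = p′′′(pi/4)/3! = -sqrt(2)/12.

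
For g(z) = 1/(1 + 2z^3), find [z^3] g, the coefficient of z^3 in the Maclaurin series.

-2

Use the known series and substitute for the argument.
g(0) = 1
g′(0) = 0
g′′(0) = 0
g′′′(0) = -12
So c_3 = g′′′(0)/3! = -2.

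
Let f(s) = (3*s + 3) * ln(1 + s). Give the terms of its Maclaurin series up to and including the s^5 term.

Distribute the polynomial across the series and collect like powers.
[s^0] = 0;  [s^1] = 3;  [s^2] = 3/2;  [s^3] = -1/2;  [s^4] = 1/4;  [s^5] = -3/20.

-3*s^5/20 + s^4/4 - s^3/2 + 3*s^2/2 + 3*s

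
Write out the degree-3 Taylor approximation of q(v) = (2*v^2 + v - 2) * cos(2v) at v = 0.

Distribute the polynomial across the series and collect like powers.
q(0) = -2
q′(0) = 1
q′′(0) = 12
q′′′(0) = -12

-2*v^3 + 6*v^2 + v - 2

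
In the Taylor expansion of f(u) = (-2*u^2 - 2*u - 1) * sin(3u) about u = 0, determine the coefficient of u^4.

Distribute the polynomial across the series and collect like powers.

9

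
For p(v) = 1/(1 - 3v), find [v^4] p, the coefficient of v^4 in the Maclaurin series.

81

Compute the successive derivatives at the expansion point and divide by k!.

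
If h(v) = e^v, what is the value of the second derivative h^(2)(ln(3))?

3

From the series, [(v - ln(3))^2] h = 3/2; multiply by 2! = 2 to get 3.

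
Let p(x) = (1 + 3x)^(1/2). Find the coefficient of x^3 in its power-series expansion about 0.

27/16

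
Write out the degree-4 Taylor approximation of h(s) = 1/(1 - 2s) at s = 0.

16*s^4 + 8*s^3 + 4*s^2 + 2*s + 1

[s^0] = 1;  [s^1] = 2;  [s^2] = 4;  [s^3] = 8;  [s^4] = 16.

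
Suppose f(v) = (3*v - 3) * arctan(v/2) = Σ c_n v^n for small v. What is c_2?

3/2

Distribute the polynomial across the series and collect like powers.
[v^0] = 0;  [v^1] = -3/2;  [v^2] = 3/2.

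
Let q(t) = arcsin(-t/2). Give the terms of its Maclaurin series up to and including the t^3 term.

-t^3/48 - t/2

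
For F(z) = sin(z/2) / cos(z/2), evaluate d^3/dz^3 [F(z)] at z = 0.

Divide the numerator series by the denominator series (power-series long division).
The coefficient of z^3 in the expansion is 1/24, so F′′′(0) = 3! * (1/24) = 1/4.

1/4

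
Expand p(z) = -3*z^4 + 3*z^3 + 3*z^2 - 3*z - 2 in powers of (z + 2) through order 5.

Differentiate repeatedly and evaluate at the center.
p(-2) = -56
p′(-2) = 117
p′′(-2) = -174
p′′′(-2) = 162
p^(4)(-2) = -72
p^(5)(-2) = 0

-3*(z + 2)^4 + 27*(z + 2)^3 - 87*(z + 2)^2 + 117*(z + 2) - 56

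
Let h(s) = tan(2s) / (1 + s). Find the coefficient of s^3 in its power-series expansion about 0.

Write out both Maclaurin series and multiply, keeping only the needed powers.
h(0) = 0
h′(0) = 2
h′′(0) = -4
h′′′(0) = 28
So c_3 = h′′′(0)/3! = 14/3.

14/3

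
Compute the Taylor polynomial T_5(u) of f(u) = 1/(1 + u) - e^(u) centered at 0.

-121*u^5/120 + 23*u^4/24 - 7*u^3/6 + u^2/2 - 2*u

Combine the two series term by term.
f(0) = 0
f′(0) = -2
f′′(0) = 1
f′′′(0) = -7
f^(4)(0) = 23
f^(5)(0) = -121
The Taylor polynomial is Σ f^(k)(0)/k! · u^k.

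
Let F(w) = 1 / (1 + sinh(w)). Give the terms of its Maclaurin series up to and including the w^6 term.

Use the geometric series for the reciprocal, then substitute.
F(0) = 1
F′(0) = -1
F′′(0) = 2
F′′′(0) = -7
F^(4)(0) = 32
F^(5)(0) = -181
F^(6)(0) = 1232

77*w^6/45 - 181*w^5/120 + 4*w^4/3 - 7*w^3/6 + w^2 - w + 1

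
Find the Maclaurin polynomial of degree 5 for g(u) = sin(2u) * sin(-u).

Take the Cauchy product of the two expansions.
g(0) = 0
g′(0) = 0
g′′(0) = -4
g′′′(0) = 0
g^(4)(0) = 40
g^(5)(0) = 0

5*u^4/3 - 2*u^2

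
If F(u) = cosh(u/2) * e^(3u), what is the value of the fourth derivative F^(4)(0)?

1513/16

Take the Cauchy product of the two expansions.
From the series, [u^4] F = 1513/384; multiply by 4! = 24 to get 1513/16.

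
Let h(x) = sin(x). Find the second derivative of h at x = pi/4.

From the series, [(x - pi/4)^2] h = -sqrt(2)/4; multiply by 2! = 2 to get -sqrt(2)/2.

-sqrt(2)/2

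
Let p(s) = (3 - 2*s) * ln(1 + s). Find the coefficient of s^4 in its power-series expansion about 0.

Distribute the polynomial across the series and collect like powers.
p(0) = 0
p′(0) = 3
p′′(0) = -7
p′′′(0) = 12
p^(4)(0) = -34

-17/12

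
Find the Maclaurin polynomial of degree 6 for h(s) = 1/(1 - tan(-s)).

Let u equal the inner series; expand the outer function in u and truncate.
h(0) = 1
h′(0) = -1
h′′(0) = 2
h′′′(0) = -8
h^(4)(0) = 40
h^(5)(0) = -256
h^(6)(0) = 1952

122*s^6/45 - 32*s^5/15 + 5*s^4/3 - 4*s^3/3 + s^2 - s + 1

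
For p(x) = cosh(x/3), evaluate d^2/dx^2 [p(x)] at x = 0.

1/9

Apply the Taylor formula c_k = f^(k)(a)/k!.
From the series, [x^2] p = 1/18; multiply by 2! = 2 to get 1/9.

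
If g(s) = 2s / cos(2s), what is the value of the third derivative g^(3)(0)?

24

Divide the numerator series by the denominator series (power-series long division).
The coefficient of s^3 in the expansion is 4, so g′′′(0) = 3! * (4) = 24.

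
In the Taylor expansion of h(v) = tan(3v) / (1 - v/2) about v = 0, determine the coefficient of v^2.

3/2

Multiply the two series term by term and collect like powers.
h(0) = 0
h′(0) = 3
h′′(0) = 3
Dividing each by k! gives the coefficients c_0, ..., c_2.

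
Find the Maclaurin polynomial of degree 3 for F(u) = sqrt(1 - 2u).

Differentiate repeatedly and evaluate at the center.
F(0) = 1
F′(0) = -1
F′′(0) = -1
F′′′(0) = -3

-u^3/2 - u^2/2 - u + 1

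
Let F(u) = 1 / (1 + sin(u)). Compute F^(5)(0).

-61

Write 1/(1+u) = 1 - u + u^2 - u^3 + ... and substitute the series for u.
The coefficient of u^5 in the expansion is -61/120, so F^(5)(0) = 5! * (-61/120) = -61.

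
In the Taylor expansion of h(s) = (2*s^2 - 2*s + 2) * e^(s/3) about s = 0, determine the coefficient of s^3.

Distribute the polynomial across the series and collect like powers.
h(0) = 2
h′(0) = -4/3
h′′(0) = 26/9
h′′′(0) = 92/27

46/81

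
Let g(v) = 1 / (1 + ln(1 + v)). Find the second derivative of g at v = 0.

Write 1/(1+u) = 1 - u + u^2 - u^3 + ... and substitute the series for u.
The coefficient of v^2 in the expansion is 3/2, so g′′(0) = 2! * (3/2) = 3.

3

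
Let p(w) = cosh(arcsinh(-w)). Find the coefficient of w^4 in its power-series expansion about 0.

Substitute the inner expansion into the outer series and collect powers.
p(0) = 1
p′(0) = 0
p′′(0) = 1
p′′′(0) = 0
p^(4)(0) = -3

-1/8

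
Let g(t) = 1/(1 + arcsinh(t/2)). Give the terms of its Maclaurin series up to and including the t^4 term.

t^4/24 - 5*t^3/48 + t^2/4 - t/2 + 1

Compose series: expand the inner function first, then feed it into the outer expansion.
g(0) = 1
g′(0) = -1/2
g′′(0) = 1/2
g′′′(0) = -5/8
g^(4)(0) = 1
Then c_k = g^(k)(0)/k! gives each Taylor coefficient.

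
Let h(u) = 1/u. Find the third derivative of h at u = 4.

From the series, [(u - 4)^3] h = -1/256; multiply by 3! = 6 to get -3/128.

-3/128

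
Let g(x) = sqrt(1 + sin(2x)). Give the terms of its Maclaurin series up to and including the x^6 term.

Plug the Maclaurin series of the inner function into that of the outer and collect terms.
g(0) = 1
g′(0) = 1
g′′(0) = -1
g′′′(0) = -1
g^(4)(0) = 1
g^(5)(0) = 1
g^(6)(0) = -1
Then c_k = g^(k)(0)/k! gives each Taylor coefficient.

-x^6/720 + x^5/120 + x^4/24 - x^3/6 - x^2/2 + x + 1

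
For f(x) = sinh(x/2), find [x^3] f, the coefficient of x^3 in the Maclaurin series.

1/48

f(0) = 0
f′(0) = 1/2
f′′(0) = 0
f′′′(0) = 1/8
The Taylor polynomial is Σ f^(k)(0)/k! · x^k.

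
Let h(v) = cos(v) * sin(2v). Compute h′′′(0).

Write out both Maclaurin series and multiply, keeping only the needed powers.
The coefficient of v^3 in the expansion is -7/3, so h′′′(0) = 3! * (-7/3) = -14.

-14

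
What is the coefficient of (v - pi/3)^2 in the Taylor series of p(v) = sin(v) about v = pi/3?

-sqrt(3)/4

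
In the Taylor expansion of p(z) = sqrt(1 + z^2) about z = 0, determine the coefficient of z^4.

-1/8

c_4 = p^(4)(0)/4! = -1/8.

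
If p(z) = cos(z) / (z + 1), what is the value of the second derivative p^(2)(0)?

1

Expand 1/(denominator) as a geometric series and multiply by the numerator's series.
The coefficient of z^2 in the expansion is 1/2, so p′′(0) = 2! * (1/2) = 1.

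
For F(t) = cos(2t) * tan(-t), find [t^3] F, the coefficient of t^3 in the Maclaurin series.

5/3

Write out both Maclaurin series and multiply, keeping only the needed powers.
F(0) = 0
F′(0) = -1
F′′(0) = 0
F′′′(0) = 10
The Taylor polynomial is Σ F^(k)(0)/k! · t^k.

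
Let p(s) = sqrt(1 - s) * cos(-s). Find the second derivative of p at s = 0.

Take the Cauchy product of the two expansions.
The coefficient of s^2 in the expansion is -5/8, so p′′(0) = 2! * (-5/8) = -5/4.

-5/4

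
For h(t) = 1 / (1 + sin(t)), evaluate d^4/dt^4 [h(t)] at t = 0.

Write 1/(1+u) = 1 - u + u^2 - u^3 + ... and substitute the series for u.
From the series, [t^4] h = 2/3; multiply by 4! = 24 to get 16.

16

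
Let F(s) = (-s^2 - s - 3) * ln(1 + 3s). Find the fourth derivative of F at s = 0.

Multiply each power in the prefactor through the base expansion.
The coefficient of s^4 in the expansion is 225/4, so F^(4)(0) = 4! * (225/4) = 1350.

1350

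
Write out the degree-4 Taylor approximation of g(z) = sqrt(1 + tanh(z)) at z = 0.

Plug the Maclaurin series of the inner function into that of the outer and collect terms.
g(0) = 1
g′(0) = 1/2
g′′(0) = -1/4
g′′′(0) = -5/8
g^(4)(0) = 17/16
Then c_k = g^(k)(0)/k! gives each Taylor coefficient.

17*z^4/384 - 5*z^3/48 - z^2/8 + z/2 + 1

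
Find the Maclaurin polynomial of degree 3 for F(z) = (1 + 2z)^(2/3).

Compute the successive derivatives at the expansion point and divide by k!.
F(0) = 1
F′(0) = 4/3
F′′(0) = -8/9
F′′′(0) = 64/27
Then c_k = F^(k)(0)/k! gives each Taylor coefficient.

32*z^3/81 - 4*z^2/9 + 4*z/3 + 1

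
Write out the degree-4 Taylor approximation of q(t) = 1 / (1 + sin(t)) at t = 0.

2*t^4/3 - 5*t^3/6 + t^2 - t + 1

Write 1/(1+u) = 1 - u + u^2 - u^3 + ... and substitute the series for u.
q(0) = 1
q′(0) = -1
q′′(0) = 2
q′′′(0) = -5
q^(4)(0) = 16
Then c_k = q^(k)(0)/k! gives each Taylor coefficient.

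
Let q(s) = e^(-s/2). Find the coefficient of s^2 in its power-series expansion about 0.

1/8

[s^0] = 1;  [s^1] = -1/2;  [s^2] = 1/8.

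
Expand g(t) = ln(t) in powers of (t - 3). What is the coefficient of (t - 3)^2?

Apply the Taylor formula c_k = f^(k)(a)/k!.

-1/18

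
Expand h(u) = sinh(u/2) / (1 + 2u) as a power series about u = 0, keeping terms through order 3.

Write out both Maclaurin series and multiply, keeping only the needed powers.
h(0) = 0
h′(0) = 1/2
h′′(0) = -2
h′′′(0) = 97/8

97*u^3/48 - u^2 + u/2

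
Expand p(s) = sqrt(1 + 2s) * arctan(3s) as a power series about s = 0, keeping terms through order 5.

2049*s^5/40 - 15*s^4/2 - 21*s^3/2 + 3*s^2 + 3*s

Multiply the two series term by term and collect like powers.
[s^0] = 0;  [s^1] = 3;  [s^2] = 3;  [s^3] = -21/2;  [s^4] = -15/2;  [s^5] = 2049/40.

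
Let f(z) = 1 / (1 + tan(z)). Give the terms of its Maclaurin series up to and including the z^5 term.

Use the geometric series for the reciprocal, then substitute.
[z^0] = 1;  [z^1] = -1;  [z^2] = 1;  [z^3] = -4/3;  [z^4] = 5/3;  [z^5] = -32/15.

-32*z^5/15 + 5*z^4/3 - 4*z^3/3 + z^2 - z + 1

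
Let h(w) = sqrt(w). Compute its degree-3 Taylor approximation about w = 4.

Use the known series and substitute for the argument.
h(4) = 2
h′(4) = 1/4
h′′(4) = -1/32
h′′′(4) = 3/256

(w - 4)^3/512 - (w - 4)^2/64 + (w - 4)/4 + 2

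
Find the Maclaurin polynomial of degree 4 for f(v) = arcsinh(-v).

f(0) = 0
f′(0) = -1
f′′(0) = 0
f′′′(0) = 1
f^(4)(0) = 0
Dividing each by k! gives the coefficients c_0, ..., c_4.

v^3/6 - v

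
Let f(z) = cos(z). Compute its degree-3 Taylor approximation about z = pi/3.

sqrt(3)*(z - pi/3)^3/12 - (z - pi/3)^2/4 - sqrt(3)*(z - pi/3)/2 + 1/2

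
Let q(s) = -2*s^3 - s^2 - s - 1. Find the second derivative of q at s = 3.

Compute the successive derivatives at the expansion point and divide by k!.
The coefficient of (s - 3)^2 in the expansion is -19, so q′′(3) = 2! * (-19) = -38.

-38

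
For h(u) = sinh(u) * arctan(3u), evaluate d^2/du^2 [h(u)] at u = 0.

Expand each factor separately, then convolve coefficients.
The coefficient of u^2 in the expansion is 3, so h′′(0) = 2! * (3) = 6.

6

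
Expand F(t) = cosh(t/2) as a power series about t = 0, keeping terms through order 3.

[t^0] = 1;  [t^1] = 0;  [t^2] = 1/8;  [t^3] = 0.

t^2/8 + 1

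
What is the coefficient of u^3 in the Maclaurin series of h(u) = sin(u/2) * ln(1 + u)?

-1/4

Expand each factor separately, then convolve coefficients.
h(0) = 0
h′(0) = 0
h′′(0) = 1
h′′′(0) = -3/2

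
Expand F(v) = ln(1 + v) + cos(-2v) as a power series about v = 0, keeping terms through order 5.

v^5/5 + 5*v^4/12 + v^3/3 - 5*v^2/2 + v + 1

Add the two expansions coefficient-wise.
[v^0] = 1;  [v^1] = 1;  [v^2] = -5/2;  [v^3] = 1/3;  [v^4] = 5/12;  [v^5] = 1/5.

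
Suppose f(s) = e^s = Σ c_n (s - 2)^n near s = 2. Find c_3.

f(2) = e^(2)
f′(2) = e^(2)
f′′(2) = e^(2)
f′′′(2) = e^(2)
Then c_k = f^(k)(2)/k! gives each Taylor coefficient.

e^(2)/6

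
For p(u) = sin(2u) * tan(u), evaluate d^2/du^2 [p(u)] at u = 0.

4

Take the Cauchy product of the two expansions.
The coefficient of u^2 in the expansion is 2, so p′′(0) = 2! * (2) = 4.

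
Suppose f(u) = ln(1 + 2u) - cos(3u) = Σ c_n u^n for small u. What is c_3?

8/3

Add the two expansions coefficient-wise.
f(0) = -1
f′(0) = 2
f′′(0) = 5
f′′′(0) = 16
The Taylor polynomial is Σ f^(k)(0)/k! · u^k.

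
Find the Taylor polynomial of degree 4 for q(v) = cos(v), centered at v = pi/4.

q(pi/4) = sqrt(2)/2
q′(pi/4) = -sqrt(2)/2
q′′(pi/4) = -sqrt(2)/2
q′′′(pi/4) = sqrt(2)/2
q^(4)(pi/4) = sqrt(2)/2
The Taylor polynomial is Σ q^(k)(pi/4)/k! · (v - pi/4)^k.

sqrt(2)*(v - pi/4)^4/48 + sqrt(2)*(v - pi/4)^3/12 - sqrt(2)*(v - pi/4)^2/4 - sqrt(2)*(v - pi/4)/2 + sqrt(2)/2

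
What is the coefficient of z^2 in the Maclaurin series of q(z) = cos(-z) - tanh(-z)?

-1/2

Combine the two series term by term.
q(0) = 1
q′(0) = 1
q′′(0) = -1
So c_2 = q′′(0)/2! = -1/2.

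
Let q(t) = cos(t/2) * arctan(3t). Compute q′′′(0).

-225/4

Take the Cauchy product of the two expansions.
From the series, [t^3] q = -75/8; multiply by 3! = 6 to get -225/4.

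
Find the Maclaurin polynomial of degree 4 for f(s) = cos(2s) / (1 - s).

-s^4/3 - s^3 - s^2 + s + 1

Expand each factor separately, then convolve coefficients.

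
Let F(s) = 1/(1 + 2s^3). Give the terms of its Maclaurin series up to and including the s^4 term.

1 - 2*s^3

F(0) = 1
F′(0) = 0
F′′(0) = 0
F′′′(0) = -12
F^(4)(0) = 0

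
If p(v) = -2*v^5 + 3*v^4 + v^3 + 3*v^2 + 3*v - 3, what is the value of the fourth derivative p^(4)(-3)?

Apply the Taylor formula c_k = f^(k)(a)/k!.
The coefficient of (v + 3)^4 in the expansion is 33, so p^(4)(-3) = 4! * (33) = 792.

792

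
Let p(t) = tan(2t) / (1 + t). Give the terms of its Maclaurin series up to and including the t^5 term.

Multiply the two series term by term and collect like powers.
[t^0] = 0;  [t^1] = 2;  [t^2] = -2;  [t^3] = 14/3;  [t^4] = -14/3;  [t^5] = 134/15.

134*t^5/15 - 14*t^4/3 + 14*t^3/3 - 2*t^2 + 2*t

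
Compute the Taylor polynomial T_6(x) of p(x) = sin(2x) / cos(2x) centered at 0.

Divide the numerator series by the denominator series (power-series long division).
p(0) = 0
p′(0) = 2
p′′(0) = 0
p′′′(0) = 16
p^(4)(0) = 0
p^(5)(0) = 512
p^(6)(0) = 0

64*x^5/15 + 8*x^3/3 + 2*x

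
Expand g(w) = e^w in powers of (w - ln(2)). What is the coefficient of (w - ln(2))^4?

1/12

Compute the successive derivatives at the expansion point and divide by k!.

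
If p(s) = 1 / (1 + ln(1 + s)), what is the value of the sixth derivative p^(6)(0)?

Expand as Σ (-1)^k u^k with u equal to the inner function's series.
From the series, [s^6] p = 3289/360; multiply by 6! = 720 to get 6578.

6578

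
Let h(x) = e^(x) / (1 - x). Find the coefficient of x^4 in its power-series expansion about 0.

Multiply the numerator's expansion by the denominator's geometric series.

65/24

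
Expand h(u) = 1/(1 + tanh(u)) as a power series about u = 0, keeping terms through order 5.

Plug the Maclaurin series of the inner function into that of the outer and collect terms.
[u^0] = 1;  [u^1] = -1;  [u^2] = 1;  [u^3] = -2/3;  [u^4] = 1/3;  [u^5] = -2/15.

-2*u^5/15 + u^4/3 - 2*u^3/3 + u^2 - u + 1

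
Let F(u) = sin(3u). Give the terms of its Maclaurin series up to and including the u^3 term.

-9*u^3/2 + 3*u

Compute the successive derivatives at the expansion point and divide by k!.
[u^0] = 0;  [u^1] = 3;  [u^2] = 0;  [u^3] = -9/2.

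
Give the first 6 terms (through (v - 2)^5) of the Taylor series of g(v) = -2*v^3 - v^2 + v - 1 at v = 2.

-2*(v - 2)^3 - 13*(v - 2)^2 - 27*(v - 2) - 19

[(v - 2)^0] = -19;  [(v - 2)^1] = -27;  [(v - 2)^2] = -13;  [(v - 2)^3] = -2;  [(v - 2)^4] = 0;  [(v - 2)^5] = 0.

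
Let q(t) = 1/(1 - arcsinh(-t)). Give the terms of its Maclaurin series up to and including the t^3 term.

-5*t^3/6 + t^2 - t + 1

Substitute the inner expansion into the outer series and collect powers.
[t^0] = 1;  [t^1] = -1;  [t^2] = 1;  [t^3] = -5/6.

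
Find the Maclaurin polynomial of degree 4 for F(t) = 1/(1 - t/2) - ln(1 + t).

5*t^4/16 - 5*t^3/24 + 3*t^2/4 - t/2 + 1

Combine the two series term by term.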